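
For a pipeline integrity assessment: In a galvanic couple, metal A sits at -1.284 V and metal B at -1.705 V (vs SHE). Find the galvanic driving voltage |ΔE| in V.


Driving voltage is the absolute potential difference.
|ΔE| = |-1.284 − (-1.705)| = 0.421 V

0.421 V


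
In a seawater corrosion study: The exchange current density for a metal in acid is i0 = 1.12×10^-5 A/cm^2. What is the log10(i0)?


i0 = 1.12×10^-5 A/cm^2
log10(i0) = -4.951

-4.951


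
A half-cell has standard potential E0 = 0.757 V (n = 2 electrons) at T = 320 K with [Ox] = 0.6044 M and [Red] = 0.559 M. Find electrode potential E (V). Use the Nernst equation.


Apply the Nernst equation: E = E0 + (RT/nF)*ln([Ox]/[Red])
Step 1: RT/nF = 8.314*320/(2*96485) = 0.01378701 V
Step 2: [Ox]/[Red] = 0.6044/0.559 = 1.081216
Step 3: ln(1.081216) = 0.078086
Step 4: correction = 0.01378701 * 0.078086 = 0.0011 V
E = 0.757 + 0.0011 = 0.7581 V

0.7581 V


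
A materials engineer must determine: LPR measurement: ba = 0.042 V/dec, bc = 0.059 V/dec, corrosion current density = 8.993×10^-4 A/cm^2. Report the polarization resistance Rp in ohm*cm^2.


Apply the Stern-Geary equation: Rp = ba*bc / (2.303*icorr*(ba+bc))
ba*bc = 0.042*0.059 = 0.002478
ba+bc = 0.101; 2.303*icorr*(ba+bc) = 2.303*8.993×10^-4*0.101 = 2.0917988×10^-4
Rp = 0.002478 / 2.0917988×10^-4 = 11.85 ohm*cm^2

11.85 ohm*cm^2


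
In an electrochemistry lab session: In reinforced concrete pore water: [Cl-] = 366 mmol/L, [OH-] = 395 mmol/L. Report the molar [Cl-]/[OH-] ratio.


Threshold parameter = [Cl-] / [OH-] (molar basis; both in mmol/L, so units cancel)
Ratio = 366 / 395 = 0.93

0.93


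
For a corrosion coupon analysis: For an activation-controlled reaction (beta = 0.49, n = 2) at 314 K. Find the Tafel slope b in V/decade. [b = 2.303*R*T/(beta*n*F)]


Apply the Tafel slope relation: b = 2.303*R*T/(beta*n*F)
Numerator: 2.303 * 8.314 * 314 = 6012.2
Denominator: 0.49 * 2 * 96485 = 94555.3
b = 6012.2 / 94555.3 = 0.0636 V/decade

0.0636 V/decade


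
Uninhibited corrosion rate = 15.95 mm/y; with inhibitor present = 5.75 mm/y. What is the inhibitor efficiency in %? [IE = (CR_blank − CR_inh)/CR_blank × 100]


Apply the inhibitor-efficiency definition: IE = (CR_blank − CR_inh)/CR_blank × 100
IE = (15.95 − 5.75) / 15.95 × 100
IE = 10.2 / 15.95 × 100 = 63.9 %

63.9 %


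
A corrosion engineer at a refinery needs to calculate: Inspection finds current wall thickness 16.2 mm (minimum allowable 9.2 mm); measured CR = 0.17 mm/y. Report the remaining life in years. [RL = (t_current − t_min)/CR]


Apply the remaining-life relation: RL = (t_current − t_min) / CR
RL = (16.2 − 9.2) / 0.17 = 7.0 / 0.17 = 41.2 years

41.2 years


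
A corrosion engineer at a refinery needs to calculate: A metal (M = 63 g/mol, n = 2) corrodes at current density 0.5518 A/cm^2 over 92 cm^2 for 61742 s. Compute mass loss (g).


Apply Faraday's law: m = i*A*t*M / (n*F)
Total charge passed Q = i*A*t = 0.5518*92*61742 = 3134369.6752 C
m = Q*M/(n*F) = 3134369.6752*63/(2*96485) = 1023.29528 g

1023.29528 g


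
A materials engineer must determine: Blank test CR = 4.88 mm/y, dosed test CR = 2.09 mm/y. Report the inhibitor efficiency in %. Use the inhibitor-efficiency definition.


Apply the inhibitor-efficiency definition: IE = (CR_blank − CR_inh)/CR_blank × 100
IE = (4.88 − 2.09) / 4.88 × 100
IE = 2.79 / 4.88 × 100 = 57.2 %

57.2 %


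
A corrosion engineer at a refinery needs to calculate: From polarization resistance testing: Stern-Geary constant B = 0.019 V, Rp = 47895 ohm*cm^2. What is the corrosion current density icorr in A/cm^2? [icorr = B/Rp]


Apply the Stern-Geary relation: icorr = B / Rp
icorr = 0.019 / 47895 = 3.967×10^-7 A/cm^2

3.967×10^-7 A/cm^2


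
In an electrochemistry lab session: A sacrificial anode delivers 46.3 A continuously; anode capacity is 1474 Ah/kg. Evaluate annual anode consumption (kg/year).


Annual consumption = current * hours per year / capacity
Rate = 46.3 * 8760 / 1474 = 275.2 kg/year

275.2 kg/year


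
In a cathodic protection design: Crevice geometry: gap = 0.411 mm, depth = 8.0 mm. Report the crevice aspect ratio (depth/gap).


Aspect ratio = depth / gap
Ratio = 8.0 / 0.411 = 19.5

19.5


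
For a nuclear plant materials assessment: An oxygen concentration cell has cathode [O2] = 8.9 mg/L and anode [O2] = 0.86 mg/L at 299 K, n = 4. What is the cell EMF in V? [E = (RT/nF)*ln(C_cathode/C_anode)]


Apply the Nernst concentration-cell relation: E = (RT/nF)*ln(C_cathode/C_anode)
RT/nF = 8.314*299/(4*96485) = 0.00644112 V
ln(8.9/0.86) = 2.33687
E = 0.00644112 * 2.33687 = 0.01505 V

0.01505 V


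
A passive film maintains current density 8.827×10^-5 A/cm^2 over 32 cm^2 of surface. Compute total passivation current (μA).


I = i_pass * A, then convert A → μA (×10^6)
I = 8.827×10^-5 * 32 * 10^6 = 2824.64 μA

2824.64 μA


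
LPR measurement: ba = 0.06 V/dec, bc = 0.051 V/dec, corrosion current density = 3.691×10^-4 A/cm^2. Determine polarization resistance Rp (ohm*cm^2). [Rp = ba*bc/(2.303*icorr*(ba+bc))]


Apply the Stern-Geary equation: Rp = ba*bc / (2.303*icorr*(ba+bc))
ba*bc = 0.06*0.051 = 0.00306
ba+bc = 0.111; 2.303*icorr*(ba+bc) = 2.303*3.691×10^-4*0.111 = 9.435414×10^-5
Rp = 0.00306 / 9.435414×10^-5 = 32.43 ohm*cm^2

32.43 ohm*cm^2


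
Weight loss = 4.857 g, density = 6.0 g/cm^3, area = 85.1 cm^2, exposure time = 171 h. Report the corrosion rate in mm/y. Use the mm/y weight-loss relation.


Apply the mm/y weight-loss relation: CR = 87600 * W / (D * A * T)
Numerator: 87600 * 4.857 = 425473.2
Denominator: 6.0 * 85.1 * 171 = 87312.6
CR = 425473.2 / 87312.6 = 4.87299 mm/y

4.87299 mm/y


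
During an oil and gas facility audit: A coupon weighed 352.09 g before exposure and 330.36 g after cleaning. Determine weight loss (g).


Weight loss = initial − final
WL = 352.09 − 330.36 = 21.73 g

21.73 g


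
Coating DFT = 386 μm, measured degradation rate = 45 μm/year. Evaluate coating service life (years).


Service life = thickness / degradation rate
Life = 386 / 45 = 8.6 years

8.6 years


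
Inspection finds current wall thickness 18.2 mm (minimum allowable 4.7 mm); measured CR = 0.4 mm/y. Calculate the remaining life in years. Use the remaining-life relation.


Apply the remaining-life relation: RL = (t_current − t_min) / CR
RL = (18.2 − 4.7) / 0.4 = 13.5 / 0.4 = 33.8 years

33.8 years


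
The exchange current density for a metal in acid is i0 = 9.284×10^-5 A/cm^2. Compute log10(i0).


i0 = 9.284×10^-5 A/cm^2
log10(i0) = -4.032

-4.032


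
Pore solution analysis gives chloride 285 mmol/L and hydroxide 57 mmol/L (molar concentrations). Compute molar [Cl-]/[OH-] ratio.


Threshold parameter = [Cl-] / [OH-] (molar basis; both in mmol/L, so units cancel)
Ratio = 285 / 57 = 5.0

5.0


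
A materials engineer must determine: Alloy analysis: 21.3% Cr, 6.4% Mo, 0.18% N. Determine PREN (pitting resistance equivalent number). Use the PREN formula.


Apply the PREN formula: PREN = Cr + 3.3*Mo + 16*N
PREN = 21.3 + 3.3*6.4 + 16*0.18
PREN = 21.3 + 21.12 + 2.88 = 45.3

45.3


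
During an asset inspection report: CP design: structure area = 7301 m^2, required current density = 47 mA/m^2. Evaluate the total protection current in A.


I = area * current density, then convert mA → A (÷1000)
I = 7301 * 47 / 1000 = 343.15 A

343.15 A


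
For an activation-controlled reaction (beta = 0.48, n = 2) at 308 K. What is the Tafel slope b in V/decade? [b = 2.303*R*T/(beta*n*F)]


Apply the Tafel slope relation: b = 2.303*R*T/(beta*n*F)
Numerator: 2.303 * 8.314 * 308 = 5897.32
Denominator: 0.48 * 2 * 96485 = 92625.6
b = 5897.32 / 92625.6 = 0.0637 V/decade

0.0637 V/decade


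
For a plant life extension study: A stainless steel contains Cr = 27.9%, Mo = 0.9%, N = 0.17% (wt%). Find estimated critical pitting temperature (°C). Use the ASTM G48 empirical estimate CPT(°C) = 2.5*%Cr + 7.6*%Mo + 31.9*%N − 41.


Apply the ASTM G48 empirical CPT estimate: CPT(°C) = 2.5*%Cr + 7.6*%Mo + 31.9*%N − 41
2.5*27.9 = 69.75; 7.6*0.9 = 6.84; 31.9*0.17 = 5.423
CPT = 69.75 + 6.84 + 5.423 − 41 = 41.013 °C
Rounded to 0.1 °C: CPT ≈ 41.0 °C

41.0 °C


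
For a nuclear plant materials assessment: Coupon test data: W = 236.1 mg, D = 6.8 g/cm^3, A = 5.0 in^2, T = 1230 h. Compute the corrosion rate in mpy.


Apply the mpy weight-loss relation: CR = 534 * W / (D * A * T)
Numerator: 534 * 236.1 = 126077.4
Denominator: 6.8 * 5.0 * 1230 = 41820.0
CR = 126077.4 / 41820.0 = 3.0148 mpy

3.0148 mpy


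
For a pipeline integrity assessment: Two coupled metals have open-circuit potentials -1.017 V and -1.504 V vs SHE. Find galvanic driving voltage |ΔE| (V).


Driving voltage is the absolute potential difference.
|ΔE| = |-1.017 − (-1.504)| = 0.487 V

0.487 V


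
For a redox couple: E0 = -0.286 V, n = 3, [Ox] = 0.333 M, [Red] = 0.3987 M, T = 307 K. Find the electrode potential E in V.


Apply the Nernst equation: E = E0 + (RT/nF)*ln([Ox]/[Red])
Step 1: RT/nF = 8.314*307/(3*96485) = 0.00881794 V
Step 2: [Ox]/[Red] = 0.333/0.3987 = 0.835214
Step 3: ln(0.835214) = -0.180067
Step 4: correction = 0.00881794 * -0.180067 = -0.002 V
E = -0.286 + -0.002 = -0.288 V

-0.288 V


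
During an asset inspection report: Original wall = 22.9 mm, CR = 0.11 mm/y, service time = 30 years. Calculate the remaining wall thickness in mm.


Remaining wall = original − CR × time
t = 22.9 − 0.11*30 = 22.9 − 3.3 = 19.6 mm

19.6 mm


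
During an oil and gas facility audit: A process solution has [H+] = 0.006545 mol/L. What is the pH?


pH = −log10[H+]
pH = −log10(0.006545) = 2.18

2.18


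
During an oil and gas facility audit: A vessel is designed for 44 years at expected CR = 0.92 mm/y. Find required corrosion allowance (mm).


Corrosion allowance = CR × design life
CA = 0.92 * 44 = 40.48 mm

40.48 mm


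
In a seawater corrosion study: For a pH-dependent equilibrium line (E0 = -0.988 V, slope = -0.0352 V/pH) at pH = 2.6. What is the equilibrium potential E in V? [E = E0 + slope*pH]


Apply the Pourbaix line equation: E = E0 + slope*pH
E = -0.988 + (-0.0352)*2.6 = -0.988 + (-0.09152) = -1.07952 V
Rounded to 4 decimal places: E = -1.0795 V

-1.0795 V


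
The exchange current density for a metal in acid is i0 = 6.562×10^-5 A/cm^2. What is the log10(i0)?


i0 = 6.562×10^-5 A/cm^2
log10(i0) = -4.183

-4.183


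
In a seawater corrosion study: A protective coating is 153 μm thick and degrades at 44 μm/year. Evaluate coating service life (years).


Service life = thickness / degradation rate
Life = 153 / 44 = 3.5 years

3.5 years


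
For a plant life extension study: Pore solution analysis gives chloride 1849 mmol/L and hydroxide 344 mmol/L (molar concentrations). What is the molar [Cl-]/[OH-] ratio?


Threshold parameter = [Cl-] / [OH-] (molar basis; both in mmol/L, so units cancel)
Ratio = 1849 / 344 = 5.38

5.38


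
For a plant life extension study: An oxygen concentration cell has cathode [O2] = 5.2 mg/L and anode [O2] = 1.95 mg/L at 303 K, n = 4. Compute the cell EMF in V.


Apply the Nernst concentration-cell relation: E = (RT/nF)*ln(C_cathode/C_anode)
RT/nF = 8.314*303/(4*96485) = 0.00652729 V
ln(5.2/1.95) = 0.98083
E = 0.00652729 * 0.98083 = 0.0064 V

0.0064 V


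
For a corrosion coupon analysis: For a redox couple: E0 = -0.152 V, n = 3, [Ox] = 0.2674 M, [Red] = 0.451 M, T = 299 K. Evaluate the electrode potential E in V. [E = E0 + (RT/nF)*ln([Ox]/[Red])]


Apply the Nernst equation: E = E0 + (RT/nF)*ln([Ox]/[Red])
Step 1: RT/nF = 8.314*299/(3*96485) = 0.00858816 V
Step 2: [Ox]/[Red] = 0.2674/0.451 = 0.592905
Step 3: ln(0.592905) = -0.522721
Step 4: correction = 0.00858816 * -0.522721 = -0.004 V
E = -0.152 + -0.004 = -0.156 V

-0.156 V


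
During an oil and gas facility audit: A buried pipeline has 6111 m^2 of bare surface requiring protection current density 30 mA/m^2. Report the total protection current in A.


I = area * current density, then convert mA → A (÷1000)
I = 6111 * 30 / 1000 = 183.33 A

183.33 A


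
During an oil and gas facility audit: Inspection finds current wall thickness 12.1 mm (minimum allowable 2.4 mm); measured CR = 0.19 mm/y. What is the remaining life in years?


Apply the remaining-life relation: RL = (t_current − t_min) / CR
RL = (12.1 − 2.4) / 0.19 = 9.7 / 0.19 = 51.1 years

51.1 years


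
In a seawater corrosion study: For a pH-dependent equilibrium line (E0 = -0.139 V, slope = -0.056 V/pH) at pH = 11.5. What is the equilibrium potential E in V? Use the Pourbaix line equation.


Apply the Pourbaix line equation: E = E0 + slope*pH
E = -0.139 + (-0.056)*11.5 = -0.139 + (-0.644) = -0.783 V
Rounded to 3 decimal places: E = -0.783 V

-0.783 V


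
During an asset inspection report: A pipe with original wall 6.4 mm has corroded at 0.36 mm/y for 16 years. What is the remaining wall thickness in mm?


Remaining wall = original − CR × time
t = 6.4 − 0.36*16 = 6.4 − 5.76 = 0.64 mm

0.64 mm


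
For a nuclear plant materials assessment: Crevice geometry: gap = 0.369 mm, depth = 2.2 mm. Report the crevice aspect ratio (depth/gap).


Aspect ratio = depth / gap
Ratio = 2.2 / 0.369 = 6.0

6.0


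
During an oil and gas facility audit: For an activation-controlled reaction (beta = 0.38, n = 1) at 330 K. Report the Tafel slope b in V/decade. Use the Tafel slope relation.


Apply the Tafel slope relation: b = 2.303*R*T/(beta*n*F)
Numerator: 2.303 * 8.314 * 330 = 6318.56
Denominator: 0.38 * 1 * 96485 = 36664.3
b = 6318.56 / 36664.3 = 0.172 V/decade

0.172 V/decade


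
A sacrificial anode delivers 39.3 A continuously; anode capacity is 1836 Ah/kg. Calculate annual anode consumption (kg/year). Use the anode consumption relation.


Annual consumption = current * hours per year / capacity
Rate = 39.3 * 8760 / 1836 = 187.5 kg/year

187.5 kg/year


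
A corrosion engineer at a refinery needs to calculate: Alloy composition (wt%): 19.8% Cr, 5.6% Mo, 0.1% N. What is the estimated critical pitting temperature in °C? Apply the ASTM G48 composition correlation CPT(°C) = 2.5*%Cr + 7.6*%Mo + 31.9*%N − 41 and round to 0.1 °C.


Apply the ASTM G48 empirical CPT estimate: CPT(°C) = 2.5*%Cr + 7.6*%Mo + 31.9*%N − 41
2.5*19.8 = 49.5; 7.6*5.6 = 42.56; 31.9*0.1 = 3.19
CPT = 49.5 + 42.56 + 3.19 − 41 = 54.25 °C
Rounded to 0.1 °C: CPT ≈ 54.3 °C

54.3 °C


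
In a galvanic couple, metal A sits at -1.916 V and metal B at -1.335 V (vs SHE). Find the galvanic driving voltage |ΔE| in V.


Driving voltage is the absolute potential difference.
|ΔE| = |-1.916 − (-1.335)| = 0.581 V

0.581 V


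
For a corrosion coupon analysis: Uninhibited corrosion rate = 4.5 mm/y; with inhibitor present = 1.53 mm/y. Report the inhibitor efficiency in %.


Apply the inhibitor-efficiency definition: IE = (CR_blank − CR_inh)/CR_blank × 100
IE = (4.5 − 1.53) / 4.5 × 100
IE = 2.97 / 4.5 × 100 = 66.0 %

66.0 %


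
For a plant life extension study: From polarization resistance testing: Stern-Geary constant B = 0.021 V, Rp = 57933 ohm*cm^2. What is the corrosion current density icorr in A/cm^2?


Apply the Stern-Geary relation: icorr = B / Rp
icorr = 0.021 / 57933 = 3.625×10^-7 A/cm^2

3.625×10^-7 A/cm^2


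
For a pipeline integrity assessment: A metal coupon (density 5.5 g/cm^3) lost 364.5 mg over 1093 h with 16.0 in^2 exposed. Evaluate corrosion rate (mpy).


Apply the mpy weight-loss relation: CR = 534 * W / (D * A * T)
Numerator: 534 * 364.5 = 194643.0
Denominator: 5.5 * 16.0 * 1093 = 96184.0
CR = 194643.0 / 96184.0 = 2.0237 mpy

2.0237 mpy


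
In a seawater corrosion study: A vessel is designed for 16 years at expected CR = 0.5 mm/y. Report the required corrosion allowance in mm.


Corrosion allowance = CR × design life
CA = 0.5 * 16 = 8.0 mm

8.0 mm


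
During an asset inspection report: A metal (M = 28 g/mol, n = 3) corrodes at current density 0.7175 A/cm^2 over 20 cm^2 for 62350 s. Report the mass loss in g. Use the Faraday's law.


Apply Faraday's law: m = i*A*t*M / (n*F)
Total charge passed Q = i*A*t = 0.7175*20*62350 = 894722.5 C
m = Q*M/(n*F) = 894722.5*28/(3*96485) = 86.55 g

86.55 g


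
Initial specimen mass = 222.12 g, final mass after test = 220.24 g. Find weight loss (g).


Weight loss = initial − final
WL = 222.12 − 220.24 = 1.88 g

1.88 g


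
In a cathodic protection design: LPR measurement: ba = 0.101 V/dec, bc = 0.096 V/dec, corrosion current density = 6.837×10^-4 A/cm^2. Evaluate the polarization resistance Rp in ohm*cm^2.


Apply the Stern-Geary equation: Rp = ba*bc / (2.303*icorr*(ba+bc))
ba*bc = 0.101*0.096 = 0.009696
ba+bc = 0.197; 2.303*icorr*(ba+bc) = 2.303*6.837×10^-4*0.197 = 3.1018854×10^-4
Rp = 0.009696 / 3.1018854×10^-4 = 31.3 ohm*cm^2

31.3 ohm*cm^2


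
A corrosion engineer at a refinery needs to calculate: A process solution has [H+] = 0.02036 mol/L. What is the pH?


pH = −log10[H+]
pH = −log10(0.02036) = 1.69

1.69


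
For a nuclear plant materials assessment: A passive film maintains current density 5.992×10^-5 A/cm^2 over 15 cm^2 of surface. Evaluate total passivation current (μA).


I = i_pass * A, then convert A → μA (×10^6)
I = 5.992×10^-5 * 15 * 10^6 = 898.8 μA

898.8 μA


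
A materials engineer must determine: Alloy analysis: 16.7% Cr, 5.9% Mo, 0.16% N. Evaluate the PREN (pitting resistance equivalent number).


Apply the PREN formula: PREN = Cr + 3.3*Mo + 16*N
PREN = 16.7 + 3.3*5.9 + 16*0.16
PREN = 16.7 + 19.47 + 2.56 = 38.73

38.73


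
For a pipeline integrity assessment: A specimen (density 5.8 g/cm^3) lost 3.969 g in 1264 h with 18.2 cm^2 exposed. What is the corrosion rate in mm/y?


Apply the mm/y weight-loss relation: CR = 87600 * W / (D * A * T)
Numerator: 87600 * 3.969 = 347684.4
Denominator: 5.8 * 18.2 * 1264 = 133427.84
CR = 347684.4 / 133427.84 = 2.6058 mm/y

2.6058 mm/y


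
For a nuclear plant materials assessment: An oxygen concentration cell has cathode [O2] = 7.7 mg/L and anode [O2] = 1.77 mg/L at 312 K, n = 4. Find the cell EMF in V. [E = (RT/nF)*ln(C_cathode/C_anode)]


Apply the Nernst concentration-cell relation: E = (RT/nF)*ln(C_cathode/C_anode)
RT/nF = 8.314*312/(4*96485) = 0.00672117 V
ln(7.7/1.77) = 1.47024
E = 0.00672117 * 1.47024 = 0.00988 V

0.00988 V


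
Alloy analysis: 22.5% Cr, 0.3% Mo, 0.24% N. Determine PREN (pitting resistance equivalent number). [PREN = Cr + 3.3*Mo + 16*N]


Apply the PREN formula: PREN = Cr + 3.3*Mo + 16*N
PREN = 22.5 + 3.3*0.3 + 16*0.24
PREN = 22.5 + 0.99 + 3.84 = 27.33

27.33


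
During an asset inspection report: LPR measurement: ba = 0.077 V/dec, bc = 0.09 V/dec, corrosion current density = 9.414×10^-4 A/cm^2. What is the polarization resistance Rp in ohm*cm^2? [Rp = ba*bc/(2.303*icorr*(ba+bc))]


Apply the Stern-Geary equation: Rp = ba*bc / (2.303*icorr*(ba+bc))
ba*bc = 0.077*0.09 = 0.00693
ba+bc = 0.167; 2.303*icorr*(ba+bc) = 2.303*9.414×10^-4*0.167 = 3.6206338×10^-4
Rp = 0.00693 / 3.6206338×10^-4 = 19.1 ohm*cm^2

19.1 ohm*cm^2


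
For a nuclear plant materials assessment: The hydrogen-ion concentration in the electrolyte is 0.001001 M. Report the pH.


pH = −log10[H+]
pH = −log10(0.001001) = 3.0

3.0


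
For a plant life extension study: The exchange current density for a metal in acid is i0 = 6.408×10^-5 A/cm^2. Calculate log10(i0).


i0 = 6.408×10^-5 A/cm^2
log10(i0) = -4.193

-4.193


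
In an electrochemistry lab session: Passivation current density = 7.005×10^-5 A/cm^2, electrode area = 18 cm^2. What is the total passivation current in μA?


I = i_pass * A, then convert A → μA (×10^6)
I = 7.005×10^-5 * 18 * 10^6 = 1260.9 μA

1260.9 μA


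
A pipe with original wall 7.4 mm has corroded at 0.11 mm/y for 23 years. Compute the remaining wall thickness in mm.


Remaining wall = original − CR × time
t = 7.4 − 0.11*23 = 7.4 − 2.53 = 4.87 mm

4.87 mm


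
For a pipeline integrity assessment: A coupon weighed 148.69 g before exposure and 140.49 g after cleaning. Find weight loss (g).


Weight loss = initial − final
WL = 148.69 − 140.49 = 8.2 g

8.2 g


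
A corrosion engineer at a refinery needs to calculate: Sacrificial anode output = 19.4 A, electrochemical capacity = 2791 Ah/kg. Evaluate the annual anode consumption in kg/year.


Annual consumption = current * hours per year / capacity
Rate = 19.4 * 8760 / 2791 = 60.9 kg/year

60.9 kg/year


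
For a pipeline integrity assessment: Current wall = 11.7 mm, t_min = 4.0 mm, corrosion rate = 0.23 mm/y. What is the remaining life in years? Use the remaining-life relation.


Apply the remaining-life relation: RL = (t_current − t_min) / CR
RL = (11.7 − 4.0) / 0.23 = 7.7 / 0.23 = 33.5 years

33.5 years


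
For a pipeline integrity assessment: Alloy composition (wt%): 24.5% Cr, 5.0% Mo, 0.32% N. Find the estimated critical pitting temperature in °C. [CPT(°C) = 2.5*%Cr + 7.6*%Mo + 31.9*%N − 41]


Apply the ASTM G48 empirical CPT estimate: CPT(°C) = 2.5*%Cr + 7.6*%Mo + 31.9*%N − 41
2.5*24.5 = 61.25; 7.6*5.0 = 38; 31.9*0.32 = 10.208
CPT = 61.25 + 38 + 10.208 − 41 = 68.458 °C
Rounded to 0.1 °C: CPT ≈ 68.5 °C

68.5 °C


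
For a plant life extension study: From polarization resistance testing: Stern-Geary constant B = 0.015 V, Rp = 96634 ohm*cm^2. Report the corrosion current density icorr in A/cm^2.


Apply the Stern-Geary relation: icorr = B / Rp
icorr = 0.015 / 96634 = 1.552×10^-7 A/cm^2

1.552×10^-7 A/cm^2


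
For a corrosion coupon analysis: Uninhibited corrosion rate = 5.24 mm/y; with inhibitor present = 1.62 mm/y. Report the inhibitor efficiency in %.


Apply the inhibitor-efficiency definition: IE = (CR_blank − CR_inh)/CR_blank × 100
IE = (5.24 − 1.62) / 5.24 × 100
IE = 3.62 / 5.24 × 100 = 69.1 %

69.1 %


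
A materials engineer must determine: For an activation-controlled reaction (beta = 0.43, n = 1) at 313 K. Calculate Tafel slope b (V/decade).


Apply the Tafel slope relation: b = 2.303*R*T/(beta*n*F)
Numerator: 2.303 * 8.314 * 313 = 5993.06
Denominator: 0.43 * 1 * 96485 = 41488.55
b = 5993.06 / 41488.55 = 0.1445 V/decade

0.1445 V/decade


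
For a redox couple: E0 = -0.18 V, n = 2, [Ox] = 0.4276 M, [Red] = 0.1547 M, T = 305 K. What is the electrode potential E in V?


Apply the Nernst equation: E = E0 + (RT/nF)*ln([Ox]/[Red])
Step 1: RT/nF = 8.314*305/(2*96485) = 0.01314075 V
Step 2: [Ox]/[Red] = 0.4276/0.1547 = 2.764059
Step 3: ln(2.764059) = 1.0167
Step 4: correction = 0.01314075 * 1.0167 = 0.013 V
E = -0.18 + 0.013 = -0.167 V

-0.167 V


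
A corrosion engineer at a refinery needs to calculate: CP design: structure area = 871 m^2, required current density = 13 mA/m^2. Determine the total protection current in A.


I = area * current density, then convert mA → A (÷1000)
I = 871 * 13 / 1000 = 11.32 A

11.32 A


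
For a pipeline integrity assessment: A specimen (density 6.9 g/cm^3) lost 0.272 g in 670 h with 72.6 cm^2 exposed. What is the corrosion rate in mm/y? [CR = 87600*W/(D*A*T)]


Apply the mm/y weight-loss relation: CR = 87600 * W / (D * A * T)
Numerator: 87600 * 0.272 = 23827.2
Denominator: 6.9 * 72.6 * 670 = 335629.8
CR = 23827.2 / 335629.8 = 0.07099 mm/y

0.07099 mm/y


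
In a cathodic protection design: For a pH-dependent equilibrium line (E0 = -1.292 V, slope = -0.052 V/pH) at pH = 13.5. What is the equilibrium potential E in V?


Apply the Pourbaix line equation: E = E0 + slope*pH
E = -1.292 + (-0.052)*13.5 = -1.292 + (-0.702) = -1.994 V
Rounded to 4 decimal places: E = -1.9940 V

-1.9940 V


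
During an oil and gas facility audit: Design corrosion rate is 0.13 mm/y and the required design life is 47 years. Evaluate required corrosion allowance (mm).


Corrosion allowance = CR × design life
CA = 0.13 * 47 = 6.11 mm

6.11 mm


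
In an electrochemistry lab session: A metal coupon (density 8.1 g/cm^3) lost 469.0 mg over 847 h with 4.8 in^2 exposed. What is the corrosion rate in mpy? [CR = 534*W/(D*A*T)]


Apply the mpy weight-loss relation: CR = 534 * W / (D * A * T)
Numerator: 534 * 469.0 = 250446.0
Denominator: 8.1 * 4.8 * 847 = 32931.36
CR = 250446.0 / 32931.36 = 7.60509 mpy

7.60509 mpy


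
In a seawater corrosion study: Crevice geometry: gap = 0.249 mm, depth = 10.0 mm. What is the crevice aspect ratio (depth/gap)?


Aspect ratio = depth / gap
Ratio = 10.0 / 0.249 = 40.2

40.2


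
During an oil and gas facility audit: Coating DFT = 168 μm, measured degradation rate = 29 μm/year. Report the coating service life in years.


Service life = thickness / degradation rate
Life = 168 / 29 = 5.8 years

5.8 years


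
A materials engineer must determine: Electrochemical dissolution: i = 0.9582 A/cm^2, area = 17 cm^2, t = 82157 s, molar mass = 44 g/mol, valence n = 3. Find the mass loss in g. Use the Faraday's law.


Apply Faraday's law: m = i*A*t*M / (n*F)
Total charge passed Q = i*A*t = 0.9582*17*82157 = 1338288.2358 C
m = Q*M/(n*F) = 1338288.2358*44/(3*96485) = 203.433 g

203.433 g


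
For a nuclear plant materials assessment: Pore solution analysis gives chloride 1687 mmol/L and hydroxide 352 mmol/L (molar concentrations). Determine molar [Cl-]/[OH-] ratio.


Threshold parameter = [Cl-] / [OH-] (molar basis; both in mmol/L, so units cancel)
Ratio = 1687 / 352 = 4.79

4.79


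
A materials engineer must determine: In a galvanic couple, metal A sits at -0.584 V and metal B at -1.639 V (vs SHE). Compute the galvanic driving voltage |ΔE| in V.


Driving voltage is the absolute potential difference.
|ΔE| = |-0.584 − (-1.639)| = 1.055 V

1.055 V


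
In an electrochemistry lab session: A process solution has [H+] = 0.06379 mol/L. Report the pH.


pH = −log10[H+]
pH = −log10(0.06379) = 1.2

1.2


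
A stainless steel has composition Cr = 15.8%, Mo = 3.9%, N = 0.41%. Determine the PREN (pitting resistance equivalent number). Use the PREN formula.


Apply the PREN formula: PREN = Cr + 3.3*Mo + 16*N
PREN = 15.8 + 3.3*3.9 + 16*0.41
PREN = 15.8 + 12.87 + 6.56 = 35.23

35.23


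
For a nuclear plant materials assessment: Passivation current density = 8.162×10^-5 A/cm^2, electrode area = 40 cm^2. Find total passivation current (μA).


I = i_pass * A, then convert A → μA (×10^6)
I = 8.162×10^-5 * 40 * 10^6 = 3264.8 μA

3264.8 μA


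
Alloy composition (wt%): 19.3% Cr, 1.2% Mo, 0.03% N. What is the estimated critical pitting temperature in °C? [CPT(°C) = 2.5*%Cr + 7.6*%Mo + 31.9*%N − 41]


Apply the ASTM G48 empirical CPT estimate: CPT(°C) = 2.5*%Cr + 7.6*%Mo + 31.9*%N − 41
2.5*19.3 = 48.25; 7.6*1.2 = 9.12; 31.9*0.03 = 0.957
CPT = 48.25 + 9.12 + 0.957 − 41 = 17.327 °C
Rounded to 0.1 °C: CPT ≈ 17.3 °C

17.3 °C


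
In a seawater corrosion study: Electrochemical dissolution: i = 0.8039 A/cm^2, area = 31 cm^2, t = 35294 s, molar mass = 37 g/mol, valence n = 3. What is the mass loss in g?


Apply Faraday's law: m = i*A*t*M / (n*F)
Total charge passed Q = i*A*t = 0.8039*31*35294 = 879558.2446 C
m = Q*M/(n*F) = 879558.2446*37/(3*96485) = 112.431 g

112.431 g


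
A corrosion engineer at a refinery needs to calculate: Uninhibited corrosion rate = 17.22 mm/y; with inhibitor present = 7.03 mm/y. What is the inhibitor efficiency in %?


Apply the inhibitor-efficiency definition: IE = (CR_blank − CR_inh)/CR_blank × 100
IE = (17.22 − 7.03) / 17.22 × 100
IE = 10.19 / 17.22 × 100 = 59.2 %

59.2 %


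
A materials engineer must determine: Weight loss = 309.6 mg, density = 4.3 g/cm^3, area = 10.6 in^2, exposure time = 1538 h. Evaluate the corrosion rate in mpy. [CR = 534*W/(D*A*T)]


Apply the mpy weight-loss relation: CR = 534 * W / (D * A * T)
Numerator: 534 * 309.6 = 165326.4
Denominator: 4.3 * 10.6 * 1538 = 70102.04
CR = 165326.4 / 70102.04 = 2.358 mpy

2.358 mpy


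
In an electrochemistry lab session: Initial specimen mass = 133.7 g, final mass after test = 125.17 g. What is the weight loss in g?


Weight loss = initial − final
WL = 133.7 − 125.17 = 8.53 g

8.53 g


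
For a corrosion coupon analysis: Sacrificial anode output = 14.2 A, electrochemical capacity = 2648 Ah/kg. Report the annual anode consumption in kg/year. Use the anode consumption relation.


Annual consumption = current * hours per year / capacity
Rate = 14.2 * 8760 / 2648 = 47.0 kg/year

47.0 kg/year


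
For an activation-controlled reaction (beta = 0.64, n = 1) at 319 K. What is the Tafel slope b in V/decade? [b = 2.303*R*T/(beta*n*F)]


Apply the Tafel slope relation: b = 2.303*R*T/(beta*n*F)
Numerator: 2.303 * 8.314 * 319 = 6107.94
Denominator: 0.64 * 1 * 96485 = 61750.4
b = 6107.94 / 61750.4 = 0.0989 V/decade

0.0989 V/decade


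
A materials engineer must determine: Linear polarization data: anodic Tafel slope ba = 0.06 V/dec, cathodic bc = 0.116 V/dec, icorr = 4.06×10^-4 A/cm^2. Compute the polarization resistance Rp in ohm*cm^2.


Apply the Stern-Geary equation: Rp = ba*bc / (2.303*icorr*(ba+bc))
ba*bc = 0.06*0.116 = 0.00696
ba+bc = 0.176; 2.303*icorr*(ba+bc) = 2.303*4.06×10^-4*0.176 = 1.6456317×10^-4
Rp = 0.00696 / 1.6456317×10^-4 = 42.29 ohm*cm^2

42.29 ohm*cm^2


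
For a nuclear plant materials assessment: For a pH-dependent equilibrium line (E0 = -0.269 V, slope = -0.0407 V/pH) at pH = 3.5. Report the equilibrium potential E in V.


Apply the Pourbaix line equation: E = E0 + slope*pH
E = -0.269 + (-0.0407)*3.5 = -0.269 + (-0.14245) = -0.41145 V
Rounded to 3 decimal places: E = -0.411 V

-0.411 V


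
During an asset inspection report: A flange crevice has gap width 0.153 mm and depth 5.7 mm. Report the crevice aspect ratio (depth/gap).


Aspect ratio = depth / gap
Ratio = 5.7 / 0.153 = 37.3

37.3


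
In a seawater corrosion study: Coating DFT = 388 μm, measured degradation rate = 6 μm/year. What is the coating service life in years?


Service life = thickness / degradation rate
Life = 388 / 6 = 64.7 years

64.7 years


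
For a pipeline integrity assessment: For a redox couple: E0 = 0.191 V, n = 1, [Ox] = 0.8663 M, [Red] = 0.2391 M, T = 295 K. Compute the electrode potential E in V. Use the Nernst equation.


Apply the Nernst equation: E = E0 + (RT/nF)*ln([Ox]/[Red])
Step 1: RT/nF = 8.314*295/(1*96485) = 0.02541981 V
Step 2: [Ox]/[Red] = 0.8663/0.2391 = 3.62317
Step 3: ln(3.62317) = 1.287349
Step 4: correction = 0.02541981 * 1.287349 = 0.033 V
E = 0.191 + 0.033 = 0.224 V

0.224 V


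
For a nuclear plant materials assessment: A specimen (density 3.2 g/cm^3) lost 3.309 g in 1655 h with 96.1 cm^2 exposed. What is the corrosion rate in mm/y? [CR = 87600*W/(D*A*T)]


Apply the mm/y weight-loss relation: CR = 87600 * W / (D * A * T)
Numerator: 87600 * 3.309 = 289868.4
Denominator: 3.2 * 96.1 * 1655 = 508945.6
CR = 289868.4 / 508945.6 = 0.5695 mm/y

0.5695 mm/y


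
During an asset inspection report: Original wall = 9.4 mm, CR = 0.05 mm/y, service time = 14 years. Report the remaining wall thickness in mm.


Remaining wall = original − CR × time
t = 9.4 − 0.05*14 = 9.4 − 0.7 = 8.7 mm

8.7 mm


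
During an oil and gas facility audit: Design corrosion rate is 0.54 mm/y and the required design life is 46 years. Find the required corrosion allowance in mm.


Corrosion allowance = CR × design life
CA = 0.54 * 46 = 24.84 mm

24.84 mm


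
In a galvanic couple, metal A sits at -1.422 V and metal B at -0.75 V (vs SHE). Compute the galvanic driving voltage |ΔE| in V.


Driving voltage is the absolute potential difference.
|ΔE| = |-1.422 − (-0.75)| = 0.672 V

0.672 V


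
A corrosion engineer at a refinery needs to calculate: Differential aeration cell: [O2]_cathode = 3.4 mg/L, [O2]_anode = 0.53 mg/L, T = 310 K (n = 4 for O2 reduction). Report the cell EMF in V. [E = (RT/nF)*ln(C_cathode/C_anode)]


Apply the Nernst concentration-cell relation: E = (RT/nF)*ln(C_cathode/C_anode)
RT/nF = 8.314*310/(4*96485) = 0.00667808 V
ln(3.4/0.53) = 1.85865
E = 0.00667808 * 1.85865 = 0.01241 V

0.01241 V


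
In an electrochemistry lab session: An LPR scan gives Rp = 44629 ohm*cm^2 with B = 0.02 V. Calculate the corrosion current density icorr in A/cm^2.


Apply the Stern-Geary relation: icorr = B / Rp
icorr = 0.02 / 44629 = 4.481×10^-7 A/cm^2

4.481×10^-7 A/cm^2


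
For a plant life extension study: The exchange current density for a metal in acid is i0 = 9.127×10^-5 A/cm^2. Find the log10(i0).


i0 = 9.127×10^-5 A/cm^2
log10(i0) = -4.04

-4.04


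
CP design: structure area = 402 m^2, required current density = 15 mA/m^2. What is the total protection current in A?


I = area * current density, then convert mA → A (÷1000)
I = 402 * 15 / 1000 = 6.03 A

6.03 A


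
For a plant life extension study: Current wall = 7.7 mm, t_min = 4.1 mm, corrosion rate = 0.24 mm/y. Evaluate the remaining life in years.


Apply the remaining-life relation: RL = (t_current − t_min) / CR
RL = (7.7 − 4.1) / 0.24 = 3.6 / 0.24 = 15.0 years

15.0 years


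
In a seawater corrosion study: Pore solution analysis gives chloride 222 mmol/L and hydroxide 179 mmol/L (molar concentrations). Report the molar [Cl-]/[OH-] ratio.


Threshold parameter = [Cl-] / [OH-] (molar basis; both in mmol/L, so units cancel)
Ratio = 222 / 179 = 1.24

1.24


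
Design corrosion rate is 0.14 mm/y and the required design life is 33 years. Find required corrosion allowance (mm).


Corrosion allowance = CR × design life
CA = 0.14 * 33 = 4.62 mm

4.62 mm


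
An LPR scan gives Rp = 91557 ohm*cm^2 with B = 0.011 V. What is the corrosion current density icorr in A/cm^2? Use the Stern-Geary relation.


Apply the Stern-Geary relation: icorr = B / Rp
icorr = 0.011 / 91557 = 1.201×10^-7 A/cm^2

1.201×10^-7 A/cm^2


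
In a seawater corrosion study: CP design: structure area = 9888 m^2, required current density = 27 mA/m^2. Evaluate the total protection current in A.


I = area * current density, then convert mA → A (÷1000)
I = 9888 * 27 / 1000 = 266.98 A

266.98 A


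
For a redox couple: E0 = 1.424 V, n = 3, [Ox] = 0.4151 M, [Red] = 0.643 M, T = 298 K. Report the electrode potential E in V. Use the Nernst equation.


Apply the Nernst equation: E = E0 + (RT/nF)*ln([Ox]/[Red])
Step 1: RT/nF = 8.314*298/(3*96485) = 0.00855944 V
Step 2: [Ox]/[Red] = 0.4151/0.643 = 0.645568
Step 3: ln(0.645568) = -0.437625
Step 4: correction = 0.00855944 * -0.437625 = -0.0037 V
E = 1.424 + -0.0037 = 1.4203 V

1.4203 V


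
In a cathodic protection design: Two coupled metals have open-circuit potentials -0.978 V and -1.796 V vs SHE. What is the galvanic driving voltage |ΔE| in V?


Driving voltage is the absolute potential difference.
|ΔE| = |-0.978 − (-1.796)| = 0.818 V

0.818 V


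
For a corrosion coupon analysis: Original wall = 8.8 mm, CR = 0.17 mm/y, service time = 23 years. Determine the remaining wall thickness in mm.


Remaining wall = original − CR × time
t = 8.8 − 0.17*23 = 8.8 − 3.91 = 4.89 mm

4.89 mm


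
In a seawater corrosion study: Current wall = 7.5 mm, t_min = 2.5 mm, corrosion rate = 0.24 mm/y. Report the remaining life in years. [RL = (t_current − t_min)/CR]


Apply the remaining-life relation: RL = (t_current − t_min) / CR
RL = (7.5 − 2.5) / 0.24 = 5.0 / 0.24 = 20.8 years

20.8 years


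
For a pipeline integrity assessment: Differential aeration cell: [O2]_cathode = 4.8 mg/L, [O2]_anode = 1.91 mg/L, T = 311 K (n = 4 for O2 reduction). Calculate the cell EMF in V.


Apply the Nernst concentration-cell relation: E = (RT/nF)*ln(C_cathode/C_anode)
RT/nF = 8.314*311/(4*96485) = 0.00669963 V
ln(4.8/1.91) = 0.92151
E = 0.00669963 * 0.92151 = 0.00617 V

0.00617 V


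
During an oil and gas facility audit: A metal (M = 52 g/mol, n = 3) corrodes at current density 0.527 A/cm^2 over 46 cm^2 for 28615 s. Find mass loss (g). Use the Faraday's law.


Apply Faraday's law: m = i*A*t*M / (n*F)
Total charge passed Q = i*A*t = 0.527*46*28615 = 693684.83 C
m = Q*M/(n*F) = 693684.83*52/(3*96485) = 124.6191 g

124.6191 g


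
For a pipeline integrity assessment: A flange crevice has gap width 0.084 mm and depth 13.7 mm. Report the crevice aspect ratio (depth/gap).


Aspect ratio = depth / gap
Ratio = 13.7 / 0.084 = 163.1

163.1


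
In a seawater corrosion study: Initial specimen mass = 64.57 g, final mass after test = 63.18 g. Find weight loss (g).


Weight loss = initial − final
WL = 64.57 − 63.18 = 1.39 g

1.39 g


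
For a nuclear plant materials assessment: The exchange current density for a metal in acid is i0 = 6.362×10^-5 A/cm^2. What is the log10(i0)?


i0 = 6.362×10^-5 A/cm^2
log10(i0) = -4.196

-4.196


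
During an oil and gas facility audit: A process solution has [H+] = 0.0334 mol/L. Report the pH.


pH = −log10[H+]
pH = −log10(0.0334) = 1.48

1.48


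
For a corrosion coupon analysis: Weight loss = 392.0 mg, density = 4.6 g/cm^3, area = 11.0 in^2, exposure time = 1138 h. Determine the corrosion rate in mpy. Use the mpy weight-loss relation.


Apply the mpy weight-loss relation: CR = 534 * W / (D * A * T)
Numerator: 534 * 392.0 = 209328.0
Denominator: 4.6 * 11.0 * 1138 = 57582.8
CR = 209328.0 / 57582.8 = 3.6353 mpy

3.6353 mpy


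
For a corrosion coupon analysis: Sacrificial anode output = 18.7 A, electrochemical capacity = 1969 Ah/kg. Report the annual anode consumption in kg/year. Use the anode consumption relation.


Annual consumption = current * hours per year / capacity
Rate = 18.7 * 8760 / 1969 = 83.2 kg/year

83.2 kg/year


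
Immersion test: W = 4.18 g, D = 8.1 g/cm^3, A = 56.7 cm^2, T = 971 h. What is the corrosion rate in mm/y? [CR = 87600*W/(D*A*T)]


Apply the mm/y weight-loss relation: CR = 87600 * W / (D * A * T)
Numerator: 87600 * 4.18 = 366168.0
Denominator: 8.1 * 56.7 * 971 = 445951.17
CR = 366168.0 / 445951.17 = 0.82109 mm/y

0.82109 mm/y


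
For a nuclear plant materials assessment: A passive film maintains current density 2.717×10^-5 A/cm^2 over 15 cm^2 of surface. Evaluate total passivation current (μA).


I = i_pass * A, then convert A → μA (×10^6)
I = 2.717×10^-5 * 15 * 10^6 = 407.55 μA

407.55 μA


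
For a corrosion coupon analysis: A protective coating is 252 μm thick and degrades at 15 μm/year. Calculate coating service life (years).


Service life = thickness / degradation rate
Life = 252 / 15 = 16.8 years

16.8 years


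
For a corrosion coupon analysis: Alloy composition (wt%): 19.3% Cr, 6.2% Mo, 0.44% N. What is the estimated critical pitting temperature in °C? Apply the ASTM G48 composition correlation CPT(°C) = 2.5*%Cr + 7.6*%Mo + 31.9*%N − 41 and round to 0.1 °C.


Apply the ASTM G48 empirical CPT estimate: CPT(°C) = 2.5*%Cr + 7.6*%Mo + 31.9*%N − 41
2.5*19.3 = 48.25; 7.6*6.2 = 47.12; 31.9*0.44 = 14.036
CPT = 48.25 + 47.12 + 14.036 − 41 = 68.406 °C
Rounded to 0.1 °C: CPT ≈ 68.4 °C

68.4 °C


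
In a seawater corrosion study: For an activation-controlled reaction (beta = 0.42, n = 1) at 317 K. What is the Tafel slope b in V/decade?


Apply the Tafel slope relation: b = 2.303*R*T/(beta*n*F)
Numerator: 2.303 * 8.314 * 317 = 6069.64
Denominator: 0.42 * 1 * 96485 = 40523.7
b = 6069.64 / 40523.7 = 0.1498 V/decade

0.1498 V/decade


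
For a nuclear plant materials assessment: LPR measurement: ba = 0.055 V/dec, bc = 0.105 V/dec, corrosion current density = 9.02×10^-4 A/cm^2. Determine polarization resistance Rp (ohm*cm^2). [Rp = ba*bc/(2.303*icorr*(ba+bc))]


Apply the Stern-Geary equation: Rp = ba*bc / (2.303*icorr*(ba+bc))
ba*bc = 0.055*0.105 = 0.005775
ba+bc = 0.16; 2.303*icorr*(ba+bc) = 2.303*9.02×10^-4*0.16 = 3.3236896×10^-4
Rp = 0.005775 / 3.3236896×10^-4 = 17.4 ohm*cm^2

17.4 ohm*cm^2


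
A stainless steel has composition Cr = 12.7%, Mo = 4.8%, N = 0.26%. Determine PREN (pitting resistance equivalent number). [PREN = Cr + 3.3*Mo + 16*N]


Apply the PREN formula: PREN = Cr + 3.3*Mo + 16*N
PREN = 12.7 + 3.3*4.8 + 16*0.26
PREN = 12.7 + 15.84 + 4.16 = 32.7

32.7
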